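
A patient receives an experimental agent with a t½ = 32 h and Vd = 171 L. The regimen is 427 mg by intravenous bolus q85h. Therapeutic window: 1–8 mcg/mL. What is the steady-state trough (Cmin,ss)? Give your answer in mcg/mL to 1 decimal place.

0.5 mcg/mL

Over one 85-h interval, 85/32 ≈ 2.6562 half-lives elapse, leaving f ≈ 0.1586 of each dose.
At steady state, accumulation factor R = 1/(1 − e^(−kτ)) ≈ 1.1885.
Each bolus raises the concentration by D/Vd = 427/171 ≈ 2.497 mcg/mL.
Steady-state peak Cmax,ss = C₀·R ≈ 2.497 × 1.1885 ≈ 2.968 mcg/mL.
Steady-state trough Cmin,ss = Cmax,ss·f ≈ 2.968 × 0.1586 ≈ 0.471 mcg/mL.
Trough 0.5 mcg/mL vs MEC 1 mcg/mL: subtherapeutic.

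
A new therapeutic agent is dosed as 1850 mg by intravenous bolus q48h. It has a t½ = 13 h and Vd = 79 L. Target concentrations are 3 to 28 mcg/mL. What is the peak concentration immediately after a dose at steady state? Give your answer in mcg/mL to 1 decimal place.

τ/t½ = 48/13 ≈ 3.6923, so fraction remaining f = (1/2)^(48/13) ≈ 0.0774.
At steady state, accumulation factor R = 1/(1 − e^(−kτ)) ≈ 1.0839.
Each bolus raises the concentration by D/Vd = 1850/79 ≈ 23.418 mcg/mL.
Steady-state peak Cmax,ss = C₀·R ≈ 23.418 × 1.0839 ≈ 25.383 mcg/mL.
Peak 25.4 mcg/mL vs MTC 28 mcg/mL: below toxic threshold.

25.4 mcg/mL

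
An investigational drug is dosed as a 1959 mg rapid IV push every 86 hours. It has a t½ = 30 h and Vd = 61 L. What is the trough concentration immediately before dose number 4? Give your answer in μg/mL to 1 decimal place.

f = (1/2)^(τ/t½) = (1/2)^(86/30) ≈ 0.1371.
C₀ = D/Vd = 1959/61 ≈ 32.115 μg/mL.
Before the 4th dose, 3 doses have been given. Superposition: Cmin = C₀·(f + f² + … + f^3).
≈ 32.115 × (0.1371 + 0.0188 + 0.0026) ≈ 32.115 × 0.1585 ≈ 5.090 μg/mL.

5.1 μg/mL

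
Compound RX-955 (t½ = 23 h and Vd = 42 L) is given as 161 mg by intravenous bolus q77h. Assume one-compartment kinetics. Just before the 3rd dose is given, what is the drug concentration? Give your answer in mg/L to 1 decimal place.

0.4 mg/L

f = (1/2)^(τ/t½) = (1/2)^(77/23) ≈ 0.0982.
C₀ = D/Vd = 161/42 ≈ 3.833 mg/L.
Before the 3rd dose, 2 doses have been given. Superposition: Cmin = C₀·(f + f²).
≈ 3.833 × (0.0982 + 0.0096) ≈ 3.833 × 0.1078 ≈ 0.413 mg/L.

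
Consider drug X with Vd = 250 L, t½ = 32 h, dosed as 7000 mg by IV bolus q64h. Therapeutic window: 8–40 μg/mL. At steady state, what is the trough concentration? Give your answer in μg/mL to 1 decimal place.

9.3 μg/mL

τ = 64 h = 2 half-lives, so f = (1/2)^2 = 0.25.
Accumulation ratio R = 1/(1 − f) = 1/0.75 = 4/3.
Single-dose peak C₀ = D/Vd = 7000/250 = 28 μg/mL.
Steady-state peak Cmax,ss = C₀·R = 28 × 4/3 ≈ 37.333 μg/mL.
Steady-state trough Cmin,ss = Cmax,ss·f ≈ 37.333 × 0.25 ≈ 9.333 μg/mL.
Trough 9.3 μg/mL vs MEC 8 μg/mL: adequate.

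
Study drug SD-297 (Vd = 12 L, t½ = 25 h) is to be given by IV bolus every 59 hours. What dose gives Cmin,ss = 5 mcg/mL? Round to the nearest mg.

τ/t½ = 59/25 ≈ 2.36, so f = (1/2)^(59/25) ≈ 0.194791.
Cmin,ss = (D/Vd)·f/(1−f), so D = Cmin,ss·Vd·(1−f)/f.
D = 5 × 12 × (1−f)/f ≈ 5 × 12 × 4.13371 ≈ 248.02 mg.

248 mg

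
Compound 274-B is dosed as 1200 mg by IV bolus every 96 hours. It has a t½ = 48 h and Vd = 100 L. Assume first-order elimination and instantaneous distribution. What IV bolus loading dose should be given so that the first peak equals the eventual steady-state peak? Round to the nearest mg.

1600 mg

f = (1/2)^(96/48) ≈ 0.250000; accumulation ratio R = 1/(1−f) ≈ 1.33333.
Loading dose to hit Cmax,ss on first dose: D_load = D_maint·R ≈ 1200 × 1.33333 ≈ 1600.00 mg.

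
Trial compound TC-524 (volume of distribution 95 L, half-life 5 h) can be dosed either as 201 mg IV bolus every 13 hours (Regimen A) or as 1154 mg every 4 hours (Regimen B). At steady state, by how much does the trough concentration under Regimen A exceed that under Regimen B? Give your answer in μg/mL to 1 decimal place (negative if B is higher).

Regimen A: f = (1/2)^(13/5) ≈ 0.1649; Cmin,ss = (201/95)·f/(1−f) ≈ 0.418 μg/mL.
Regimen B: f = (1/2)^(4/5) ≈ 0.5743; Cmin,ss = (1154/95)·f/(1−f) ≈ 16.388 μg/mL.
Difference ≈ 0.418 − 16.388 ≈ -15.970 μg/mL.

-16.0 μg/mL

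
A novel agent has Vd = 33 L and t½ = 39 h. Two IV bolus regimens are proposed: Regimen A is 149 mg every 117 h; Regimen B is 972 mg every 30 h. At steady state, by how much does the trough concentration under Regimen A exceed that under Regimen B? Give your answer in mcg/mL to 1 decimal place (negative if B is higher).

-41.2 mcg/mL

Regimen A: f = (1/2)^(117/39) ≈ 0.1250; Cmin,ss = (149/33)·f/(1−f) ≈ 0.645 mcg/mL.
Regimen B: f = (1/2)^(30/39) ≈ 0.5867; Cmin,ss = (972/33)·f/(1−f) ≈ 41.812 mcg/mL.
Difference ≈ 0.645 − 41.812 ≈ -41.167 mcg/mL.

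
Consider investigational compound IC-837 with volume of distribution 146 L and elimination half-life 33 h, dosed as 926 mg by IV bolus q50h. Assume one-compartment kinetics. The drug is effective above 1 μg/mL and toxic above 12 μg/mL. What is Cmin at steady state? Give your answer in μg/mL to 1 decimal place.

τ/t½ = 50/33 ≈ 1.5152, so fraction remaining f = (1/2)^(50/33) ≈ 0.3499.
Each bolus raises the concentration by D/Vd = 926/146 ≈ 6.342 μg/mL.
Steady-state trough Cmin,ss = C₀·f/(1−f) ≈ 6.342 × 0.3499/0.6501 ≈ 3.413 μg/mL.
Trough 3.4 μg/mL vs MEC 1 μg/mL: adequate.

3.4 μg/mL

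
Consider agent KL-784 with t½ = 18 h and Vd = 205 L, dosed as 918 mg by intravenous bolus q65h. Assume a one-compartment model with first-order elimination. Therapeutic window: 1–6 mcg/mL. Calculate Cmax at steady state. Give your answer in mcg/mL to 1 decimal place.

4.9 mcg/mL

k = ln2/t½ = ln2/18 ≈ 0.038508 h⁻¹; fraction remaining f = e^(−kτ) = e^(−0.038508×65) ≈ 0.0818.
At steady state, accumulation factor R = 1/(1 − e^(−kτ)) ≈ 1.0891.
Single-dose peak C₀ = D/Vd = 918/205 ≈ 4.478 mcg/mL.
Cmax,ss = C₀/(1 − f) ≈ 4.478/0.9182 ≈ 4.877 mcg/mL.
Peak 4.9 mcg/mL vs MTC 6 mcg/mL: below toxic threshold.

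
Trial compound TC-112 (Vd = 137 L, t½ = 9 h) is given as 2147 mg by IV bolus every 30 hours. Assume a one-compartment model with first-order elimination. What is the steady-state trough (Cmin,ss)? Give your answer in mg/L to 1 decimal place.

1.7 mg/L

τ/t½ = 30/9 ≈ 3.3333, so fraction remaining f = (1/2)^(30/9) ≈ 0.0992.
At steady state, accumulation factor R = 1/(1 − e^(−kτ)) ≈ 1.1101.
Each bolus raises the concentration by D/Vd = 2147/137 ≈ 15.672 mg/L.
Steady-state peak Cmax,ss = C₀·R ≈ 15.672 × 1.1101 ≈ 17.397 mg/L.
One interval later, Cmin,ss = Cmax,ss·e^(−kτ) ≈ 17.397 × 0.0992 ≈ 1.726 mg/L.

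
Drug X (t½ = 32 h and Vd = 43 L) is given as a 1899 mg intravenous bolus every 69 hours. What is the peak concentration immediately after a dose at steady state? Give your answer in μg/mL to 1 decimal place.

56.9 μg/mL

k = ln2/t½ = ln2/32 ≈ 0.021661 h⁻¹; fraction remaining f = e^(−kτ) = e^(−0.021661×69) ≈ 0.2243.
Accumulation ratio R = 1/(1 − f) ≈ 1/0.7757 ≈ 1.2892.
Each bolus raises the concentration by D/Vd = 1899/43 ≈ 44.163 μg/mL.
Steady-state peak Cmax,ss = C₀·R ≈ 44.163 × 1.2892 ≈ 56.935 μg/mL.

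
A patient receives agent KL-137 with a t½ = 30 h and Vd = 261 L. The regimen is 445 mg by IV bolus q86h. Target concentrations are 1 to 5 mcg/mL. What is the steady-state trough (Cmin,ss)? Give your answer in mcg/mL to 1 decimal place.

Over one 86-h interval, 86/30 ≈ 2.8667 half-lives elapse, leaving f ≈ 0.1371 of each dose.
Each bolus raises the concentration by D/Vd = 445/261 ≈ 1.705 mcg/mL.
Steady-state trough Cmin,ss = C₀·f/(1−f) ≈ 1.705 × 0.1371/0.8629 ≈ 0.271 mcg/mL.
Trough 0.3 mcg/mL vs MEC 1 mcg/mL: subtherapeutic.

0.3 mcg/mL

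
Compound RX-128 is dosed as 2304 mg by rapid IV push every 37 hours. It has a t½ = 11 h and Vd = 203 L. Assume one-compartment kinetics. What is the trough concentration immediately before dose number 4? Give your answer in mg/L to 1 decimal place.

f = (1/2)^(τ/t½) = (1/2)^(37/11) ≈ 0.0972.
C₀ = D/Vd = 2304/203 ≈ 11.350 mg/L.
Before the 4th dose, 3 doses have been given. Superposition: Cmin = C₀·(f + f² + … + f^3).
≈ 11.350 × (0.0972 + 0.0094 + 0.0009) ≈ 11.350 × 0.1075 ≈ 1.220 mg/L.

1.2 mg/L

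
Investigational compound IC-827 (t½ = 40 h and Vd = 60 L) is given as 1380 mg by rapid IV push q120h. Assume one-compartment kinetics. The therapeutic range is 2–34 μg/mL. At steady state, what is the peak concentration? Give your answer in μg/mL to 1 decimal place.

The dosing interval is 3 half-lives, so f = 2^(−3) = 0.125.
Accumulation ratio R = 1/(1 − f) = 1/0.875 = 8/7.
Single-dose peak C₀ = D/Vd = 1380/60 = 23 μg/mL.
Steady-state peak Cmax,ss = C₀·R = 23 × 8/7 ≈ 26.286 μg/mL.
Peak 26.3 μg/mL vs MTC 34 μg/mL: below toxic threshold.

26.3 μg/mL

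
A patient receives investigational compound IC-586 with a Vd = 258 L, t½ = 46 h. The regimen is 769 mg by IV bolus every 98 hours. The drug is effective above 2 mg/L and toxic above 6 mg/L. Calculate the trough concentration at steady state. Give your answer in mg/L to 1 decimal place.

0.9 mg/L

Over one 98-h interval, 98/46 ≈ 2.1304 half-lives elapse, leaving f ≈ 0.2284 of each dose.
At steady state, accumulation factor R = 1/(1 − e^(−kτ)) ≈ 1.2960.
Each bolus raises the concentration by D/Vd = 769/258 ≈ 2.981 mg/L.
Cmax,ss = C₀/(1 − f) ≈ 2.981/0.7716 ≈ 3.863 mg/L.
Steady-state trough Cmin,ss = Cmax,ss·f ≈ 3.863 × 0.2284 ≈ 0.882 mg/L.
Trough 0.9 mg/L vs MEC 2 mg/L: subtherapeutic.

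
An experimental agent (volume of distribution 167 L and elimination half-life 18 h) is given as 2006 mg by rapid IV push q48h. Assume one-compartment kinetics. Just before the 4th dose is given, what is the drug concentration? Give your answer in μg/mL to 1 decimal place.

2.2 μg/mL

f = (1/2)^(τ/t½) = (1/2)^(48/18) ≈ 0.1575.
C₀ = D/Vd = 2006/167 ≈ 12.012 μg/mL.
Before the 4th dose, 3 doses have been given. Superposition: Cmin = C₀·(f + f² + … + f^3).
≈ 12.012 × (0.1575 + 0.0248 + 0.0039) ≈ 12.012 × 0.1862 ≈ 2.237 μg/mL.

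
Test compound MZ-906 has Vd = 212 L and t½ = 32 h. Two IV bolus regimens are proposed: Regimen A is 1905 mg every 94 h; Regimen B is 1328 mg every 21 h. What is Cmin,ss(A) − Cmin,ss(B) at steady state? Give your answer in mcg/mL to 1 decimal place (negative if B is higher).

Regimen A: f = (1/2)^(94/32) ≈ 0.1305; Cmin,ss = (1905/212)·f/(1−f) ≈ 1.349 mcg/mL.
Regimen B: f = (1/2)^(21/32) ≈ 0.6345; Cmin,ss = (1328/212)·f/(1−f) ≈ 10.874 mcg/mL.
Difference ≈ 1.349 − 10.874 ≈ -9.525 mcg/mL.

-9.5 mcg/mL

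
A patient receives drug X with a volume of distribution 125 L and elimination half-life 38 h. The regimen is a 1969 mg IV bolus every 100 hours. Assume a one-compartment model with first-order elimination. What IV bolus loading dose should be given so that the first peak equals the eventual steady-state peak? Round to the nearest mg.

2348 mg

f = (1/2)^(100/38) ≈ 0.161367; accumulation ratio R = 1/(1−f) ≈ 1.19242.
Loading dose to hit Cmax,ss on first dose: D_load = D_maint·R ≈ 1969 × 1.19242 ≈ 2347.87 mg.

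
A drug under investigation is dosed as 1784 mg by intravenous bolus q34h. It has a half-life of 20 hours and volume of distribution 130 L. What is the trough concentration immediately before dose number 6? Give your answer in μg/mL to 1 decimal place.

f = (1/2)^(τ/t½) = (1/2)^(34/20) ≈ 0.3078.
C₀ = D/Vd = 1784/130 ≈ 13.723 μg/mL.
Before the 6th dose, 5 doses have been given. Superposition: Cmin = C₀·(f + f² + … + f^5).
≈ 13.723 × (0.3078 + 0.0947 + 0.0292 + 0.0090 + 0.0028) ≈ 13.723 × 0.4435 ≈ 6.086 μg/mL.

6.1 μg/mL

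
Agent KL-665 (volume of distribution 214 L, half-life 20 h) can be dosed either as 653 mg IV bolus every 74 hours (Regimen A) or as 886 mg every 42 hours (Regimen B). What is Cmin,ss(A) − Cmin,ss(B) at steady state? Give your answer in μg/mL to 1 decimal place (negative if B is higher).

-1.0 μg/mL

Regimen A: f = (1/2)^(74/20) ≈ 0.0769; Cmin,ss = (653/214)·f/(1−f) ≈ 0.254 μg/mL.
Regimen B: f = (1/2)^(42/20) ≈ 0.2333; Cmin,ss = (886/214)·f/(1−f) ≈ 1.260 μg/mL.
Difference ≈ 0.254 − 1.260 ≈ -1.006 μg/mL.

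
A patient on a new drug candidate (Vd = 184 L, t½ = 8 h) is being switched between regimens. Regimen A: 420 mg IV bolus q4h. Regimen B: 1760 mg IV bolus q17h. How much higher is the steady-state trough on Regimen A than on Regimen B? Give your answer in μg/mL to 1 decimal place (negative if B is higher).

2.7 μg/mL

Regimen A: f = (1/2)^(4/8) ≈ 0.7071; Cmin,ss = (420/184)·f/(1−f) ≈ 5.511 μg/mL.
Regimen B: f = (1/2)^(17/8) ≈ 0.2293; Cmin,ss = (1760/184)·f/(1−f) ≈ 2.846 μg/mL.
Difference ≈ 5.511 − 2.846 ≈ 2.665 μg/mL.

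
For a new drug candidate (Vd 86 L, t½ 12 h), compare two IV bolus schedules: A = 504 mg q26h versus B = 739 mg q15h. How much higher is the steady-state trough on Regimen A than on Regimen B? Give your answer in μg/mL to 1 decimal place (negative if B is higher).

-4.6 μg/mL

Regimen A: f = (1/2)^(26/12) ≈ 0.2227; Cmin,ss = (504/86)·f/(1−f) ≈ 1.679 μg/mL.
Regimen B: f = (1/2)^(15/12) ≈ 0.4204; Cmin,ss = (739/86)·f/(1−f) ≈ 6.233 μg/mL.
Difference ≈ 1.679 − 6.233 ≈ -4.554 μg/mL.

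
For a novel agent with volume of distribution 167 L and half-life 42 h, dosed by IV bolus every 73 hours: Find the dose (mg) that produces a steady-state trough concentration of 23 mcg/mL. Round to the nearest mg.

8972 mg

τ/t½ = 73/42 ≈ 1.7381, so f = (1/2)^(73/42) ≈ 0.299765.
Cmin,ss = (D/Vd)·f/(1−f), so D = Cmin,ss·Vd·(1−f)/f.
D = 23 × 167 × (1−f)/f ≈ 23 × 167 × 2.33595 ≈ 8972.38 mg.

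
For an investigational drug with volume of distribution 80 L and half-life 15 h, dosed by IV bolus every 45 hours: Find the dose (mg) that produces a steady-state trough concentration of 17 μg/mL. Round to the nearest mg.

τ/t½ = 45/15 ≈ 3, so f = (1/2)^(45/15) ≈ 0.125000.
Cmin,ss = (D/Vd)·f/(1−f), so D = Cmin,ss·Vd·(1−f)/f.
D = 17 × 80 × (1−f)/f ≈ 17 × 80 × 7.00000 ≈ 9520.00 mg.

9520 mg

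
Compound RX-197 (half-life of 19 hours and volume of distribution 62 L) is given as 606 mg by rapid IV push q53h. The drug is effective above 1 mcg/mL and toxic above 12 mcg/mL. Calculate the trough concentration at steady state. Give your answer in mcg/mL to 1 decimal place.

τ/t½ = 53/19 ≈ 2.7895, so fraction remaining f = (1/2)^(53/19) ≈ 0.1446.
At steady state, accumulation factor R = 1/(1 − e^(−kτ)) ≈ 1.1690.
Single-dose peak C₀ = D/Vd = 606/62 ≈ 9.774 mcg/mL.
Cmax,ss = C₀/(1 − f) ≈ 9.774/0.8554 ≈ 11.426 mcg/mL.
One interval later, Cmin,ss = Cmax,ss·e^(−kτ) ≈ 11.426 × 0.1446 ≈ 1.652 mcg/mL.
Trough 1.7 mcg/mL vs MEC 1 mcg/mL: adequate.

1.7 mcg/mL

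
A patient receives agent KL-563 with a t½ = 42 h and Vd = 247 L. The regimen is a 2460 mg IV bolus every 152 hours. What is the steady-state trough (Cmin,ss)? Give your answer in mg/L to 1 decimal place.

0.9 mg/L

k = ln2/t½ = ln2/42 ≈ 0.016504 h⁻¹; fraction remaining f = e^(−kτ) = e^(−0.016504×152) ≈ 0.0814.
Accumulation ratio R = 1/(1 − f) ≈ 1/0.9186 ≈ 1.0886.
Single-dose peak C₀ = D/Vd = 2460/247 ≈ 9.960 mg/L.
Steady-state peak Cmax,ss = C₀·R ≈ 9.960 × 1.0886 ≈ 10.842 mg/L.
Steady-state trough Cmin,ss = Cmax,ss·f ≈ 10.842 × 0.0814 ≈ 0.883 mg/L.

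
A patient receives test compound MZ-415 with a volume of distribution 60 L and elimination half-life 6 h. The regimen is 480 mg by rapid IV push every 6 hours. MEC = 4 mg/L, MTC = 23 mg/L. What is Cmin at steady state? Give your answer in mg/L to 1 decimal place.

τ = 6 h = 1 half-life, so f = (1/2)^1 = 0.5.
Accumulation ratio R = 1/(1 − f) = 1/0.5 = 2/1.
Single-dose peak C₀ = D/Vd = 480/60 = 8 mg/L.
Steady-state peak Cmax,ss = C₀·R = 8 × 2/1 ≈ 16.000 mg/L.
Steady-state trough Cmin,ss = Cmax,ss·f ≈ 16.000 × 0.5 ≈ 8.000 mg/L.
Trough 8.0 mg/L vs MEC 4 mg/L: adequate.

8.0 mg/L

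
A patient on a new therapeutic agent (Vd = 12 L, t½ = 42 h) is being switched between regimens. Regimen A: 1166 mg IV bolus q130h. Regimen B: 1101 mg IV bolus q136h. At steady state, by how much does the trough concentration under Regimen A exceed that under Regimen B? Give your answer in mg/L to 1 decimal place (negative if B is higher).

2.0 mg/L

Regimen A: f = (1/2)^(130/42) ≈ 0.1170; Cmin,ss = (1166/12)·f/(1−f) ≈ 12.875 mg/L.
Regimen B: f = (1/2)^(136/42) ≈ 0.1060; Cmin,ss = (1101/12)·f/(1−f) ≈ 10.879 mg/L.
Difference ≈ 12.875 − 10.879 ≈ 1.996 mg/L.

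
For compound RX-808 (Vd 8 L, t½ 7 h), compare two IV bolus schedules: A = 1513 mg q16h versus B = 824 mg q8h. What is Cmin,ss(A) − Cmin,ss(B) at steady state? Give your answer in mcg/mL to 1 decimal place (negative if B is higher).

-36.5 mcg/mL

Regimen A: f = (1/2)^(16/7) ≈ 0.2051; Cmin,ss = (1513/8)·f/(1−f) ≈ 48.798 mcg/mL.
Regimen B: f = (1/2)^(8/7) ≈ 0.4529; Cmin,ss = (824/8)·f/(1−f) ≈ 85.265 mcg/mL.
Difference ≈ 48.798 − 85.265 ≈ -36.467 mcg/mL.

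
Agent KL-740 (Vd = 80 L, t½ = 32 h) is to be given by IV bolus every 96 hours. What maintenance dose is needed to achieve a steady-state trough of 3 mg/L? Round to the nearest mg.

τ/t½ = 96/32 ≈ 3, so f = (1/2)^(96/32) ≈ 0.125000.
Cmin,ss = (D/Vd)·f/(1−f), so D = Cmin,ss·Vd·(1−f)/f.
D = 3 × 80 × (1−f)/f ≈ 3 × 80 × 7.00000 ≈ 1680.00 mg.

1680 mg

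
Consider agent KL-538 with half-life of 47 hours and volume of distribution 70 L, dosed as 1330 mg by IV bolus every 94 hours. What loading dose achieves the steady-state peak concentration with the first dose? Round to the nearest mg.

1773 mg

f = (1/2)^(94/47) ≈ 0.250000; accumulation ratio R = 1/(1−f) ≈ 1.33333.
Loading dose to hit Cmax,ss on first dose: D_load = D_maint·R ≈ 1330 × 1.33333 ≈ 1773.33 mg.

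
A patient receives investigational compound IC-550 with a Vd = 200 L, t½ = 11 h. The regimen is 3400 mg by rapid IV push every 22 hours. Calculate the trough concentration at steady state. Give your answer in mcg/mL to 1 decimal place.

The dosing interval is 2 half-lives, so f = 2^(−2) = 0.25.
Accumulation ratio R = 1/(1 − f) = 1/0.75 = 4/3.
Single-dose peak C₀ = D/Vd = 3400/200 = 17 mcg/mL.
Steady-state peak Cmax,ss = C₀·R = 17 × 4/3 ≈ 22.667 mcg/mL.
Steady-state trough Cmin,ss = Cmax,ss·f ≈ 22.667 × 0.25 ≈ 5.667 mcg/mL.

5.7 mcg/mL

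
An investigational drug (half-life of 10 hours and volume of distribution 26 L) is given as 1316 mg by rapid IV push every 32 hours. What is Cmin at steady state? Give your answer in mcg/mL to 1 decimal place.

Over one 32-h interval, 32/10 ≈ 3.2 half-lives elapse, leaving f ≈ 0.1088 of each dose.
Each bolus raises the concentration by D/Vd = 1316/26 ≈ 50.615 mcg/mL.
Steady-state trough Cmin,ss = C₀·f/(1−f) ≈ 50.615 × 0.1088/0.8912 ≈ 6.179 mcg/mL.

6.2 mcg/mL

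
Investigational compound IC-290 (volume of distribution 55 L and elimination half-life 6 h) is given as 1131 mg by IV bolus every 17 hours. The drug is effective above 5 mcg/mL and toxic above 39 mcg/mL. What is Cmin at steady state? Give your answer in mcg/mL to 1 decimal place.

3.4 mcg/mL

Over one 17-h interval, 17/6 ≈ 2.8333 half-lives elapse, leaving f ≈ 0.1403 of each dose.
Accumulation ratio R = 1/(1 − f) ≈ 1/0.8597 ≈ 1.1632.
Each bolus raises the concentration by D/Vd = 1131/55 ≈ 20.564 mcg/mL.
Cmax,ss = C₀/(1 − f) ≈ 20.564/0.8597 ≈ 23.920 mcg/mL.
Steady-state trough Cmin,ss = Cmax,ss·f ≈ 23.920 × 0.1403 ≈ 3.356 mcg/mL.
Trough 3.4 mcg/mL vs MEC 5 mcg/mL: subtherapeutic.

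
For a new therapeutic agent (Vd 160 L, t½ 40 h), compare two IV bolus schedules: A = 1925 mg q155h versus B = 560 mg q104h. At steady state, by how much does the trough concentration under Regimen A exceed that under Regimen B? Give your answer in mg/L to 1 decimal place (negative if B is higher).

Regimen A: f = (1/2)^(155/40) ≈ 0.0682; Cmin,ss = (1925/160)·f/(1−f) ≈ 0.881 mg/L.
Regimen B: f = (1/2)^(104/40) ≈ 0.1649; Cmin,ss = (560/160)·f/(1−f) ≈ 0.691 mg/L.
Difference ≈ 0.881 − 0.691 ≈ 0.190 mg/L.

0.2 mg/L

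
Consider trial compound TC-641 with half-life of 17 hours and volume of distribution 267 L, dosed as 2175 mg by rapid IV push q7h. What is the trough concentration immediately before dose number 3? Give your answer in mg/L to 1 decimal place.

f = (1/2)^(τ/t½) = (1/2)^(7/17) ≈ 0.7517.
C₀ = D/Vd = 2175/267 ≈ 8.146 mg/L.
Before the 3rd dose, 2 doses have been given. Superposition: Cmin = C₀·(f + f²).
≈ 8.146 × (0.7517 + 0.5651) ≈ 8.146 × 1.3168 ≈ 10.727 mg/L.

10.7 mg/L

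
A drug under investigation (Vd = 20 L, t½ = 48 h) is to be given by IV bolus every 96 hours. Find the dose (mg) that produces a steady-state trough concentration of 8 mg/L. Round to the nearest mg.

τ/t½ = 96/48 ≈ 2, so f = (1/2)^(96/48) ≈ 0.250000.
Cmin,ss = (D/Vd)·f/(1−f), so D = Cmin,ss·Vd·(1−f)/f.
D = 8 × 20 × (1−f)/f ≈ 8 × 20 × 3.00000 ≈ 480.00 mg.

480 mg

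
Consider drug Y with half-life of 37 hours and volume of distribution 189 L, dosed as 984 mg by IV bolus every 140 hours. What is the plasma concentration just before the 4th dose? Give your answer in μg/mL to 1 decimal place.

0.4 μg/mL

f = (1/2)^(τ/t½) = (1/2)^(140/37) ≈ 0.0726.
C₀ = D/Vd = 984/189 ≈ 5.206 μg/mL.
Before the 4th dose, 3 doses have been given. Superposition: Cmin = C₀·(f + f² + … + f^3).
≈ 5.206 × (0.0726 + 0.0053 + 0.0004) ≈ 5.206 × 0.0783 ≈ 0.408 μg/mL.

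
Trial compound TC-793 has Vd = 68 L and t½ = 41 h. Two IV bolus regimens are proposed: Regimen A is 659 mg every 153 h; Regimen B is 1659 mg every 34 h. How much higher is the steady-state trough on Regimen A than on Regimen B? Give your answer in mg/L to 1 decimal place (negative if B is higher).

Regimen A: f = (1/2)^(153/41) ≈ 0.0753; Cmin,ss = (659/68)·f/(1−f) ≈ 0.789 mg/L.
Regimen B: f = (1/2)^(34/41) ≈ 0.5628; Cmin,ss = (1659/68)·f/(1−f) ≈ 31.406 mg/L.
Difference ≈ 0.789 − 31.406 ≈ -30.617 mg/L.

-30.6 mg/L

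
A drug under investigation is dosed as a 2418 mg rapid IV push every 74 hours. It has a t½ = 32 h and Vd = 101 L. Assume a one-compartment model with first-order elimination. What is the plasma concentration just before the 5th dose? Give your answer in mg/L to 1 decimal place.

f = (1/2)^(τ/t½) = (1/2)^(74/32) ≈ 0.2013.
C₀ = D/Vd = 2418/101 ≈ 23.941 mg/L.
Before the 5th dose, 4 doses have been given. Superposition: Cmin = C₀·(f + f² + … + f^4).
≈ 23.941 × (0.2013 + 0.0405 + 0.0082 + 0.0016) ≈ 23.941 × 0.2516 ≈ 6.024 mg/L.

6.0 mg/L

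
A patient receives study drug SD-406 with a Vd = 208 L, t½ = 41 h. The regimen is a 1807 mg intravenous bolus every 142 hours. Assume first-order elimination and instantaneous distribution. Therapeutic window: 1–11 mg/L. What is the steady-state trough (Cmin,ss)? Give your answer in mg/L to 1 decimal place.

Over one 142-h interval, 142/41 ≈ 3.4634 half-lives elapse, leaving f ≈ 0.0907 of each dose.
Single-dose peak C₀ = D/Vd = 1807/208 ≈ 8.688 mg/L.
Steady-state trough Cmin,ss = C₀·f/(1−f) ≈ 8.688 × 0.0907/0.9093 ≈ 0.867 mg/L.
Trough 0.9 mg/L vs MEC 1 mg/L: subtherapeutic.

0.9 mg/L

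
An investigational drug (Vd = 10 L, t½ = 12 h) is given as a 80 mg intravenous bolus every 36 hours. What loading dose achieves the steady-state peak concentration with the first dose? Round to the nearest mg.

91 mg

f = (1/2)^(36/12) ≈ 0.125000; accumulation ratio R = 1/(1−f) ≈ 1.14286.
Loading dose to hit Cmax,ss on first dose: D_load = D_maint·R ≈ 80 × 1.14286 ≈ 91.43 mg.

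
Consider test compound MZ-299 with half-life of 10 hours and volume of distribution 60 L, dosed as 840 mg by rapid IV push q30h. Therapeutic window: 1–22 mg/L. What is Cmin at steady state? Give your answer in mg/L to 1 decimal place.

2.0 mg/L

τ = 30 h = 3 half-lives, so f = (1/2)^3 = 0.125.
Accumulation ratio R = 1/(1 − f) = 1/0.875 = 8/7.
Single-dose peak C₀ = D/Vd = 840/60 = 14 mg/L.
Steady-state peak Cmax,ss = C₀·R = 14 × 8/7 ≈ 16.000 mg/L.
Steady-state trough Cmin,ss = Cmax,ss·f ≈ 16.000 × 0.125 ≈ 2.000 mg/L.
Trough 2.0 mg/L vs MEC 1 mg/L: adequate.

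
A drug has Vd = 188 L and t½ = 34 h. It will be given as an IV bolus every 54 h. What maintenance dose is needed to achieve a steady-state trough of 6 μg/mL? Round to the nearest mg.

2264 mg

τ/t½ = 54/34 ≈ 1.5882, so f = (1/2)^(54/34) ≈ 0.332578.
Cmin,ss = (D/Vd)·f/(1−f), so D = Cmin,ss·Vd·(1−f)/f.
D = 6 × 188 × (1−f)/f ≈ 6 × 188 × 2.00681 ≈ 2263.68 mg.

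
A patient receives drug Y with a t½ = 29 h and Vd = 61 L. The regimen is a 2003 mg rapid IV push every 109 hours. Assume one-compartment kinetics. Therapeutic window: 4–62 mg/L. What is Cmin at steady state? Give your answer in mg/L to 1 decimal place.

k = ln2/t½ = ln2/29 ≈ 0.023902 h⁻¹; fraction remaining f = e^(−kτ) = e^(−0.023902×109) ≈ 0.0739.
Each bolus raises the concentration by D/Vd = 2003/61 ≈ 32.836 mg/L.
Steady-state trough Cmin,ss = C₀·f/(1−f) ≈ 32.836 × 0.0739/0.9261 ≈ 2.620 mg/L.
Trough 2.6 mg/L vs MEC 4 mg/L: subtherapeutic.

2.6 mg/L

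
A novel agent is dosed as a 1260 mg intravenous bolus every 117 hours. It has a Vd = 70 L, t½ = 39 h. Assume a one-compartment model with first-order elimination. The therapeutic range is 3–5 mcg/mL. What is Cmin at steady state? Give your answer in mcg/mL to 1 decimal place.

τ = 117 h = 3 half-lives, so f = (1/2)^3 = 0.125.
Accumulation ratio R = 1/(1 − f) = 1/0.875 = 8/7.
Single-dose peak C₀ = D/Vd = 1260/70 = 18 mcg/mL.
Steady-state peak Cmax,ss = C₀·R = 18 × 8/7 ≈ 20.571 mcg/mL.
Steady-state trough Cmin,ss = Cmax,ss·f ≈ 20.571 × 0.125 ≈ 2.571 mcg/mL.
Trough 2.6 mcg/mL vs MEC 3 mcg/mL: subtherapeutic.

2.6 mcg/mL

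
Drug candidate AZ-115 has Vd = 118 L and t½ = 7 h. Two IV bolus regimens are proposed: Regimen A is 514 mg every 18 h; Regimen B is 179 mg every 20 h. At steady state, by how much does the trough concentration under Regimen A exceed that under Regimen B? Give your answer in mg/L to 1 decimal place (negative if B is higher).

0.6 mg/L

Regimen A: f = (1/2)^(18/7) ≈ 0.1682; Cmin,ss = (514/118)·f/(1−f) ≈ 0.881 mg/L.
Regimen B: f = (1/2)^(20/7) ≈ 0.1380; Cmin,ss = (179/118)·f/(1−f) ≈ 0.243 mg/L.
Difference ≈ 0.881 − 0.243 ≈ 0.638 mg/L.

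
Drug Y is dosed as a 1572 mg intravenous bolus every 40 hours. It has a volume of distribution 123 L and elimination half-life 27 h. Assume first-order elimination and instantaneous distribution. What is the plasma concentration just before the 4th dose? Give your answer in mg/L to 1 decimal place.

f = (1/2)^(τ/t½) = (1/2)^(40/27) ≈ 0.3581.
C₀ = D/Vd = 1572/123 ≈ 12.780 mg/L.
Before the 4th dose, 3 doses have been given. Superposition: Cmin = C₀·(f + f² + … + f^3).
≈ 12.780 × (0.3581 + 0.1282 + 0.0459) ≈ 12.780 × 0.5322 ≈ 6.802 mg/L.

6.8 mg/L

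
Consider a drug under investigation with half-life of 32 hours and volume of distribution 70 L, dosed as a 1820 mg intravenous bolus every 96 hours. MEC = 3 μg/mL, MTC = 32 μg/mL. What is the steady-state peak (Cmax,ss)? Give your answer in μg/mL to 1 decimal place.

The dosing interval is 3 half-lives, so f = 2^(−3) = 0.125.
Accumulation ratio R = 1/(1 − f) = 1/0.875 = 8/7.
Single-dose peak C₀ = D/Vd = 1820/70 = 26 μg/mL.
Steady-state peak Cmax,ss = C₀·R = 26 × 8/7 ≈ 29.714 μg/mL.
Peak 29.7 μg/mL vs MTC 32 μg/mL: below toxic threshold.

29.7 μg/mL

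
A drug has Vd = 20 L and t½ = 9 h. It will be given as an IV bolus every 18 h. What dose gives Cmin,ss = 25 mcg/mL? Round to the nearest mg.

τ/t½ = 18/9 ≈ 2, so f = (1/2)^(18/9) ≈ 0.250000.
Cmin,ss = (D/Vd)·f/(1−f), so D = Cmin,ss·Vd·(1−f)/f.
D = 25 × 20 × (1−f)/f ≈ 25 × 20 × 3.00000 ≈ 1500.00 mg.

1500 mg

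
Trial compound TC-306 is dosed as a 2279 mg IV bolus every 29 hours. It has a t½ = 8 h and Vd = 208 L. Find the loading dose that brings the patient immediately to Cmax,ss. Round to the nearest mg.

f = (1/2)^(29/8) ≈ 0.081052; accumulation ratio R = 1/(1−f) ≈ 1.08820.
Loading dose to hit Cmax,ss on first dose: D_load = D_maint·R ≈ 2279 × 1.08820 ≈ 2480.01 mg.

2480 mg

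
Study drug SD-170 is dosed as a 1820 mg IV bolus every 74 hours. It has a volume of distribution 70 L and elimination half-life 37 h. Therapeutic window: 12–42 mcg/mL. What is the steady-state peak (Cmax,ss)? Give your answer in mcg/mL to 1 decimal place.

τ = 74 h = 2 half-lives, so f = (1/2)^2 = 0.25.
Accumulation ratio R = 1/(1 − f) = 1/0.75 = 4/3.
Single-dose peak C₀ = D/Vd = 1820/70 = 26 mcg/mL.
Steady-state peak Cmax,ss = C₀·R = 26 × 4/3 ≈ 34.667 mcg/mL.
Peak 34.7 mcg/mL vs MTC 42 mcg/mL: below toxic threshold.

34.7 mcg/mL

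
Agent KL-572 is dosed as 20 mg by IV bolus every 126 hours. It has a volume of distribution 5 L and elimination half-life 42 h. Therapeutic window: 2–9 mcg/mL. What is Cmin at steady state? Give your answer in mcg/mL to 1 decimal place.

The dosing interval is 3 half-lives, so f = 2^(−3) = 0.125.
Accumulation ratio R = 1/(1 − f) = 1/0.875 = 8/7.
Single-dose peak C₀ = D/Vd = 20/5 = 4 mcg/mL.
Steady-state peak Cmax,ss = C₀·R = 4 × 8/7 ≈ 4.571 mcg/mL.
Steady-state trough Cmin,ss = Cmax,ss·f ≈ 4.571 × 0.125 ≈ 0.571 mcg/mL.
Trough 0.6 mcg/mL vs MEC 2 mcg/mL: subtherapeutic.

0.6 mcg/mL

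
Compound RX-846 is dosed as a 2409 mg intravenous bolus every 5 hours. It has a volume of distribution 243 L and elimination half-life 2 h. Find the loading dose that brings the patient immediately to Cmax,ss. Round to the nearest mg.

2926 mg

f = (1/2)^(5/2) ≈ 0.176777; accumulation ratio R = 1/(1−f) ≈ 1.21474.
Loading dose to hit Cmax,ss on first dose: D_load = D_maint·R ≈ 2409 × 1.21474 ≈ 2926.31 mg.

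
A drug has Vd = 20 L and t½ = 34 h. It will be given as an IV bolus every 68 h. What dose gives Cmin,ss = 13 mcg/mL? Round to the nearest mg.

780 mg

τ/t½ = 68/34 ≈ 2, so f = (1/2)^(68/34) ≈ 0.250000.
Cmin,ss = (D/Vd)·f/(1−f), so D = Cmin,ss·Vd·(1−f)/f.
D = 13 × 20 × (1−f)/f ≈ 13 × 20 × 3.00000 ≈ 780.00 mg.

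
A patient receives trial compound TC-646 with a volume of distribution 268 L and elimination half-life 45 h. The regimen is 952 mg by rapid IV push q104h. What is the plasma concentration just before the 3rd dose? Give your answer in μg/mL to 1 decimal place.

0.9 μg/mL

f = (1/2)^(τ/t½) = (1/2)^(104/45) ≈ 0.2015.
C₀ = D/Vd = 952/268 ≈ 3.552 μg/mL.
Before the 3rd dose, 2 doses have been given. Superposition: Cmin = C₀·(f + f²).
≈ 3.552 × (0.2015 + 0.0406) ≈ 3.552 × 0.2421 ≈ 0.860 μg/mL.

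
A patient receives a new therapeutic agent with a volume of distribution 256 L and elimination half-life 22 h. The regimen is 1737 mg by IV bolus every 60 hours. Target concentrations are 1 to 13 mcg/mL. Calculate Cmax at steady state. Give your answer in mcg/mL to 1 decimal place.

8.0 mcg/mL

τ/t½ = 60/22 ≈ 2.7273, so fraction remaining f = (1/2)^(60/22) ≈ 0.1510.
At steady state, accumulation factor R = 1/(1 − e^(−kτ)) ≈ 1.1779.
Single-dose peak C₀ = D/Vd = 1737/256 ≈ 6.785 mcg/mL.
Steady-state peak Cmax,ss = C₀·R ≈ 6.785 × 1.1779 ≈ 7.992 mcg/mL.
Peak 8.0 mcg/mL vs MTC 13 mcg/mL: below toxic threshold.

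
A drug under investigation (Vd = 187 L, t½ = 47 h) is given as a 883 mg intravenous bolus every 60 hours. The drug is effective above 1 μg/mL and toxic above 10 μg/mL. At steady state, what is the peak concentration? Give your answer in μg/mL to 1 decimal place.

8.0 μg/mL

Over one 60-h interval, 60/47 ≈ 1.2766 half-lives elapse, leaving f ≈ 0.4128 of each dose.
Accumulation ratio R = 1/(1 − f) ≈ 1/0.5872 ≈ 1.7030.
Each bolus raises the concentration by D/Vd = 883/187 ≈ 4.722 μg/mL.
Cmax,ss = C₀/(1 − f) ≈ 4.722/0.5872 ≈ 8.042 μg/mL.
Peak 8.0 μg/mL vs MTC 10 μg/mL: below toxic threshold.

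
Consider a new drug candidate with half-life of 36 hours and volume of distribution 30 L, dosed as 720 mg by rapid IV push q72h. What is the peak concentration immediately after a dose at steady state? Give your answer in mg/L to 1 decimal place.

32.0 mg/L

τ = 72 h = 2 half-lives, so f = (1/2)^2 = 0.25.
Accumulation ratio R = 1/(1 − f) = 1/0.75 = 4/3.
Single-dose peak C₀ = D/Vd = 720/30 = 24 mg/L.
Steady-state peak Cmax,ss = C₀·R = 24 × 4/3 ≈ 32.000 mg/L.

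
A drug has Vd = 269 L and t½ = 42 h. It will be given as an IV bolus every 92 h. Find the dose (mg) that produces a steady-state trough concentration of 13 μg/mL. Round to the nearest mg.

12465 mg

τ/t½ = 92/42 ≈ 2.1905, so f = (1/2)^(92/42) ≈ 0.219079.
Cmin,ss = (D/Vd)·f/(1−f), so D = Cmin,ss·Vd·(1−f)/f.
D = 13 × 269 × (1−f)/f ≈ 13 × 269 × 3.56456 ≈ 12465.27 mg.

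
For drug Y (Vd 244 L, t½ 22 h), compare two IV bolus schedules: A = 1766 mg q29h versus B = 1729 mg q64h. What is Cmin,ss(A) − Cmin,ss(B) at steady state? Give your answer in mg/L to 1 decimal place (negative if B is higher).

3.8 mg/L

Regimen A: f = (1/2)^(29/22) ≈ 0.4010; Cmin,ss = (1766/244)·f/(1−f) ≈ 4.845 mg/L.
Regimen B: f = (1/2)^(64/22) ≈ 0.1331; Cmin,ss = (1729/244)·f/(1−f) ≈ 1.088 mg/L.
Difference ≈ 4.845 − 1.088 ≈ 3.757 mg/L.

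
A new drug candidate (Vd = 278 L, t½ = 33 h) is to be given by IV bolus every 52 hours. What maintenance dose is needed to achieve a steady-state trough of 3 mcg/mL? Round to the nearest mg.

τ/t½ = 52/33 ≈ 1.5758, so f = (1/2)^(52/33) ≈ 0.335467.
Cmin,ss = (D/Vd)·f/(1−f), so D = Cmin,ss·Vd·(1−f)/f.
D = 3 × 278 × (1−f)/f ≈ 3 × 278 × 1.98092 ≈ 1652.09 mg.

1652 mg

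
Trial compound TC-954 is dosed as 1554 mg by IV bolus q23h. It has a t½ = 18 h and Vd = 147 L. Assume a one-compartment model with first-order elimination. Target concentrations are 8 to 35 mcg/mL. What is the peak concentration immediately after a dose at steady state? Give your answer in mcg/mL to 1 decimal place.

18.0 mcg/mL

k = ln2/t½ = ln2/18 ≈ 0.038508 h⁻¹; fraction remaining f = e^(−kτ) = e^(−0.038508×23) ≈ 0.4124.
Accumulation ratio R = 1/(1 − f) ≈ 1/0.5876 ≈ 1.7018.
Each bolus raises the concentration by D/Vd = 1554/147 ≈ 10.571 mcg/mL.
Steady-state peak Cmax,ss = C₀·R ≈ 10.571 × 1.7018 ≈ 17.990 mcg/mL.
Peak 18.0 mcg/mL vs MTC 35 mcg/mL: below toxic threshold.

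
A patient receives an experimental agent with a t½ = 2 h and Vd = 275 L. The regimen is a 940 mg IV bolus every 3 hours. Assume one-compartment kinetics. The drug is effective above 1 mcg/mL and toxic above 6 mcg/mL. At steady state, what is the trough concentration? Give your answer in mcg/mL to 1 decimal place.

1.9 mcg/mL

τ/t½ = 3/2 ≈ 1.5, so fraction remaining f = (1/2)^(3/2) ≈ 0.3536.
Single-dose peak C₀ = D/Vd = 940/275 ≈ 3.418 mcg/mL.
Steady-state trough Cmin,ss = C₀·f/(1−f) ≈ 3.418 × 0.3536/0.6464 ≈ 1.870 mcg/mL.
Trough 1.9 mcg/mL vs MEC 1 mcg/mL: adequate.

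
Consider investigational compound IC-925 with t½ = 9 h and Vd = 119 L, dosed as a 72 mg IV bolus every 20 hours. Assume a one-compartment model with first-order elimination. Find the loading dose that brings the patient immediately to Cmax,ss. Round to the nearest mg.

f = (1/2)^(20/9) ≈ 0.214311; accumulation ratio R = 1/(1−f) ≈ 1.27277.
Loading dose to hit Cmax,ss on first dose: D_load = D_maint·R ≈ 72 × 1.27277 ≈ 91.64 mg.

92 mg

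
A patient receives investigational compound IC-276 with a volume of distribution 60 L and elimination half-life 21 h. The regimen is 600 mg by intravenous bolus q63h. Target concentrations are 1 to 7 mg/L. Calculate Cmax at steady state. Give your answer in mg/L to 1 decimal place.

11.4 mg/L

The dosing interval is 3 half-lives, so f = 2^(−3) = 0.125.
At steady state, R = 1/(1 − 0.125) = 8/7.
Single-dose peak C₀ = D/Vd = 600/60 = 10 mg/L.
Steady-state peak Cmax,ss = C₀·R = 10 × 8/7 ≈ 11.429 mg/L.
Peak 11.4 mg/L vs MTC 7 mg/L: exceeds toxic threshold.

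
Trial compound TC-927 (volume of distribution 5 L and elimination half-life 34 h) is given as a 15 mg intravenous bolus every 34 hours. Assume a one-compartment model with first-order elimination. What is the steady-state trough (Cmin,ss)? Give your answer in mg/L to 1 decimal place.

τ = 34 h = 1 half-life, so f = (1/2)^1 = 0.5.
At steady state, R = 1/(1 − 0.5) = 2/1.
Single-dose peak C₀ = D/Vd = 15/5 = 3 mg/L.
Steady-state peak Cmax,ss = C₀·R = 3 × 2/1 ≈ 6.000 mg/L.
Steady-state trough Cmin,ss = Cmax,ss·f ≈ 6.000 × 0.5 ≈ 3.000 mg/L.

3.0 mg/L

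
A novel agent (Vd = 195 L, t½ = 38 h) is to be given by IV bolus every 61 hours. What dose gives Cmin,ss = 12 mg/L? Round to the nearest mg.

4779 mg

τ/t½ = 61/38 ≈ 1.6053, so f = (1/2)^(61/38) ≈ 0.328676.
Cmin,ss = (D/Vd)·f/(1−f), so D = Cmin,ss·Vd·(1−f)/f.
D = 12 × 195 × (1−f)/f ≈ 12 × 195 × 2.04251 ≈ 4779.47 mg.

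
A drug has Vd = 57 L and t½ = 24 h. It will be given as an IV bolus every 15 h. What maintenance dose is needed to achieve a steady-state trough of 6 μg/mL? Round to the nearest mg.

τ/t½ = 15/24 ≈ 0.625, so f = (1/2)^(15/24) ≈ 0.648420.
Cmin,ss = (D/Vd)·f/(1−f), so D = Cmin,ss·Vd·(1−f)/f.
D = 6 × 57 × (1−f)/f ≈ 6 × 57 × 0.54221 ≈ 185.44 mg.

185 mg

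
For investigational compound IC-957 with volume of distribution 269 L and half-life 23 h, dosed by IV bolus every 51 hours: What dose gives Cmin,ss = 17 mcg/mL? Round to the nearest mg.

τ/t½ = 51/23 ≈ 2.2174, so f = (1/2)^(51/23) ≈ 0.215030.
Cmin,ss = (D/Vd)·f/(1−f), so D = Cmin,ss·Vd·(1−f)/f.
D = 17 × 269 × (1−f)/f ≈ 17 × 269 × 3.65051 ≈ 16693.78 mg.

16694 mg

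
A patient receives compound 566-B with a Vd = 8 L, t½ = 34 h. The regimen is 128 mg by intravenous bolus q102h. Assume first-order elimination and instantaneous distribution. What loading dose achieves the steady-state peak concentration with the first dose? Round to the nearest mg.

f = (1/2)^(102/34) ≈ 0.125000; accumulation ratio R = 1/(1−f) ≈ 1.14286.
Loading dose to hit Cmax,ss on first dose: D_load = D_maint·R ≈ 128 × 1.14286 ≈ 146.29 mg.

146 mg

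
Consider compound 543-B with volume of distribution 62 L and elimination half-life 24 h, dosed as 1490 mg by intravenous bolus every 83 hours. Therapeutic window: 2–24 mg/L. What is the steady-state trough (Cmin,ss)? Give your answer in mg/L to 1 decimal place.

2.4 mg/L

k = ln2/t½ = ln2/24 ≈ 0.028881 h⁻¹; fraction remaining f = e^(−kτ) = e^(−0.028881×83) ≈ 0.0910.
Each bolus raises the concentration by D/Vd = 1490/62 ≈ 24.032 mg/L.
Steady-state trough Cmin,ss = C₀·f/(1−f) ≈ 24.032 × 0.0910/0.9090 ≈ 2.406 mg/L.
Trough 2.4 mg/L vs MEC 2 mg/L: adequate.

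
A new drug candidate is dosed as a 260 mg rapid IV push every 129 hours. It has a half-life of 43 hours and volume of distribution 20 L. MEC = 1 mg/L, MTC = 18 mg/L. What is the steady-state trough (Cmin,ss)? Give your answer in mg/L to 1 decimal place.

1.9 mg/L

The dosing interval is 3 half-lives, so f = 2^(−3) = 0.125.
Accumulation ratio R = 1/(1 − f) = 1/0.875 = 8/7.
Single-dose peak C₀ = D/Vd = 260/20 = 13 mg/L.
Steady-state peak Cmax,ss = C₀·R = 13 × 8/7 ≈ 14.857 mg/L.
Steady-state trough Cmin,ss = Cmax,ss·f ≈ 14.857 × 0.125 ≈ 1.857 mg/L.
Trough 1.9 mg/L vs MEC 1 mg/L: adequate.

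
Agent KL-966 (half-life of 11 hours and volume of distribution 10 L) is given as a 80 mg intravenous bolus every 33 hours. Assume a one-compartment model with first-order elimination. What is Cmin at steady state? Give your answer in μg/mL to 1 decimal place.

1.1 μg/mL

The dosing interval is 3 half-lives, so f = 2^(−3) = 0.125.
At steady state, R = 1/(1 − 0.125) = 8/7.
Single-dose peak C₀ = D/Vd = 80/10 = 8 μg/mL.
Steady-state peak Cmax,ss = C₀·R = 8 × 8/7 ≈ 9.143 μg/mL.
Steady-state trough Cmin,ss = Cmax,ss·f ≈ 9.143 × 0.125 ≈ 1.143 μg/mL.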